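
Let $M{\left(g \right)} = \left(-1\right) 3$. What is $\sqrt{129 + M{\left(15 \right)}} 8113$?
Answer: $24339 \sqrt{14} \approx 91068.0$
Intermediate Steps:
$M{\left(g \right)} = -3$
$\sqrt{129 + M{\left(15 \right)}} 8113 = \sqrt{129 - 3} \cdot 8113 = \sqrt{126} \cdot 8113 = 3 \sqrt{14} \cdot 8113 = 24339 \sqrt{14}$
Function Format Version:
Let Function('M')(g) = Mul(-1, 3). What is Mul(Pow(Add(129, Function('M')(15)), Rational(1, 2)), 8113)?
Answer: Mul(24339, Pow(14, Rational(1, 2))) ≈ 91068.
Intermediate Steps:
Function('M')(g) = -3
Mul(Pow(Add(129, Function('M')(15)), Rational(1, 2)), 8113) = Mul(Pow(Add(129, -3), Rational(1, 2)), 8113) = Mul(Pow(126, Rational(1, 2)), 8113) = Mul(Mul(3, Pow(14, Rational(1, 2))), 8113) = Mul(24339, Pow(14, Rational(1, 2)))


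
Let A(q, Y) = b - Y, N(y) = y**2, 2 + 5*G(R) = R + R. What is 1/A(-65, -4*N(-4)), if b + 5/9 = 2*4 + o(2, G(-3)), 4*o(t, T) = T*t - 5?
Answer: 180/12491 ≈ 0.014410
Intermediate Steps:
G(R) = -2/5 + 2*R/5 (G(R) = -2/5 + (R + R)/5 = -2/5 + (2*R)/5 = -2/5 + 2*R/5)
o(t, T) = -5/4 + T*t/4 (o(t, T) = (T*t - 5)/4 = (-5 + T*t)/4 = -5/4 + T*t/4)
b = 971/180 (b = -5/9 + (2*4 + (-5/4 + (1/4)*(-2/5 + (2/5)*(-3))*2)) = -5/9 + (8 + (-5/4 + (1/4)*(-2/5 - 6/5)*2)) = -5/9 + (8 + (-5/4 + (1/4)*(-8/5)*2)) = -5/9 + (8 + (-5/4 - 4/5)) = -5/9 + (8 - 41/20) = -5/9 + 119/20 = 971/180 ≈ 5.3944)
A(q, Y) = 971/180 - Y
1/A(-65, -4*N(-4)) = 1/(971/180 - (-4)*(-4)**2) = 1/(971/180 - (-4)*16) = 1/(971/180 - 1*(-64)) = 1/(971/180 + 64) = 1/(12491/180) = 180/12491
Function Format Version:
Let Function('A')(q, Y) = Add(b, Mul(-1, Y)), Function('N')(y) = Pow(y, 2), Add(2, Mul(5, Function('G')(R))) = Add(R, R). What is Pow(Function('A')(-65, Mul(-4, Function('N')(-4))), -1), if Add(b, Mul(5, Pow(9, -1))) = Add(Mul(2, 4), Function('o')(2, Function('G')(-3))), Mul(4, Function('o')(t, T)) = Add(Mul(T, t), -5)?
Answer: Rational(180, 12491) ≈ 0.014410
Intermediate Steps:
Function('G')(R) = Add(Rational(-2, 5), Mul(Rational(2, 5), R)) (Function('G')(R) = Add(Rational(-2, 5), Mul(Rational(1, 5), Add(R, R))) = Add(Rational(-2, 5), Mul(Rational(1, 5), Mul(2, R))) = Add(Rational(-2, 5), Mul(Rational(2, 5), R)))
Function('o')(t, T) = Add(Rational(-5, 4), Mul(Rational(1, 4), T, t)) (Function('o')(t, T) = Mul(Rational(1, 4), Add(Mul(T, t), -5)) = Mul(Rational(1, 4), Add(-5, Mul(T, t))) = Add(Rational(-5, 4), Mul(Rational(1, 4), T, t)))
b = Rational(971, 180) (b = Add(Rational(-5, 9), Add(Mul(2, 4), Add(Rational(-5, 4), Mul(Rational(1, 4), Add(Rational(-2, 5), Mul(Rational(2, 5), -3)), 2)))) = Add(Rational(-5, 9), Add(8, Add(Rational(-5, 4), Mul(Rational(1, 4), Add(Rational(-2, 5), Rational(-6, 5)), 2)))) = Add(Rational(-5, 9), Add(8, Add(Rational(-5, 4), Mul(Rational(1, 4), Rational(-8, 5), 2)))) = Add(Rational(-5, 9), Add(8, Add(Rational(-5, 4), Rational(-4, 5)))) = Add(Rational(-5, 9), Add(8, Rational(-41, 20))) = Add(Rational(-5, 9), Rational(119, 20)) = Rational(971, 180) ≈ 5.3944)
Function('A')(q, Y) = Add(Rational(971, 180), Mul(-1, Y))
Pow(Function('A')(-65, Mul(-4, Function('N')(-4))), -1) = Pow(Add(Rational(971, 180), Mul(-1, Mul(-4, Pow(-4, 2)))), -1) = Pow(Add(Rational(971, 180), Mul(-1, Mul(-4, 16))), -1) = Pow(Add(Rational(971, 180), Mul(-1, -64)), -1) = Pow(Add(Rational(971, 180), 64), -1) = Pow(Rational(12491, 180), -1) = Rational(180, 12491)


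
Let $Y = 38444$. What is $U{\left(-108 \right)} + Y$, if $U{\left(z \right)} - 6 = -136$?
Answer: $38314$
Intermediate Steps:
$U{\left(z \right)} = -130$ ($U{\left(z \right)} = 6 - 136 = -130$)
$U{\left(-108 \right)} + Y = -130 + 38444 = 38314$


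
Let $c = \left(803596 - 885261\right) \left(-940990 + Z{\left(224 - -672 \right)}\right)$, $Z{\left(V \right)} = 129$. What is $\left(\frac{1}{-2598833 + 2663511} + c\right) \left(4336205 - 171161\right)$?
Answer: $\frac{10349219859934428613062}{32339} \approx 3.2002 \cdot 10^{17}$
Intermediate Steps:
$c = 76835413565$ ($c = \left(803596 - 885261\right) \left(-940990 + 129\right) = \left(-81665\right) \left(-940861\right) = 76835413565$)
$\left(\frac{1}{-2598833 + 2663511} + c\right) \left(4336205 - 171161\right) = \left(\frac{1}{-2598833 + 2663511} + 76835413565\right) \left(4336205 - 171161\right) = \left(\frac{1}{64678} + 76835413565\right) 4165044 = \frac{4969560878557071}{64678} \cdot 4165044 = \frac{10349219859934428613062}{32339}$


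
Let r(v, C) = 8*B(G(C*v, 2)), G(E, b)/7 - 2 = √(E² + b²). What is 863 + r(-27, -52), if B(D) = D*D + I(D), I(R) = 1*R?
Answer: 772720783 + 3248*√492805 ≈ 7.7500e+8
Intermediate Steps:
I(R) = R
G(E, b) = 14 + 7*√(E² + b²)
B(D) = D + D² (B(D) = D*D + D = D² + D = D + D²)
r(v, C) = 8*(14 + 7*√(4 + C²*v²))*(15 + 7*√(4 + C²*v²)) (r(v, C) = 8*((14 + 7*√((C*v)² + 2²))*(1 + (14 + 7*√((C*v)² + 2²)))) = 8*((14 + 7*√(C²*v² + 4))*(1 + (14 + 7*√(C²*v² + 4)))) = 8*((14 + 7*√(4 + C²*v²))*(1 + (14 + 7*√(4 + C²*v²)))) = 8*((14 + 7*√(4 + C²*v²))*(15 + 7*√(4 + C²*v²))) = 8*(14 + 7*√(4 + C²*v²))*(15 + 7*√(4 + C²*v²)))
863 + r(-27, -52) = 863 + (3248 + 1624*√(4 + (-52)²*(-27)²) + 392*(-52)²*(-27)²) = 863 + (3248 + 1624*√(4 + 2704*729) + 392*2704*729) = 863 + (3248 + 1624*√(4 + 1971216) + 772716672) = 863 + (3248 + 1624*√1971220 + 772716672) = 863 + (3248 + 1624*(2*√492805) + 772716672) = 863 + (3248 + 3248*√492805 + 772716672) = 863 + (772719920 + 3248*√492805) = 772720783 + 3248*√492805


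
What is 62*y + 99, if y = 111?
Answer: 6981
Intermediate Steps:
62*y + 99 = 62*111 + 99 = 6882 + 99 = 6981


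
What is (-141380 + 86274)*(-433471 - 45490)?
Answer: 26393624866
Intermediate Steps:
(-141380 + 86274)*(-433471 - 45490) = -55106*(-478961) = 26393624866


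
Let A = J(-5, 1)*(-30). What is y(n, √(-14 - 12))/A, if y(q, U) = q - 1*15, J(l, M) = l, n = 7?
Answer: -4/75 ≈ -0.053333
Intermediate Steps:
y(q, U) = -15 + q (y(q, U) = q - 15 = -15 + q)
A = 150 (A = -5*(-30) = 150)
y(n, √(-14 - 12))/A = (-15 + 7)/150 = -8*1/150 = -4/75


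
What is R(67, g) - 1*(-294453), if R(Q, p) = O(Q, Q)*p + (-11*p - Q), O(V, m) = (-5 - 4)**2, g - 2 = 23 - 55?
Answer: 292286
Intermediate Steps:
g = -30 (g = 2 + (23 - 55) = 2 - 32 = -30)
O(V, m) = 81 (O(V, m) = (-9)**2 = 81)
R(Q, p) = -Q + 70*p (R(Q, p) = 81*p + (-11*p - Q) = 81*p + (-Q - 11*p) = -Q + 70*p)
R(67, g) - 1*(-294453) = (-1*67 + 70*(-30)) - 1*(-294453) = (-67 - 2100) + 294453 = -2167 + 294453 = 292286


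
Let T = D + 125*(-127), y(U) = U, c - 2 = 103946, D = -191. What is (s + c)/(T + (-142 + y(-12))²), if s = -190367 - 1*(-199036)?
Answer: 12513/850 ≈ 14.721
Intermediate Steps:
c = 103948 (c = 2 + 103946 = 103948)
s = 8669 (s = -190367 + 199036 = 8669)
T = -16066 (T = -191 + 125*(-127) = -191 - 15875 = -16066)
(s + c)/(T + (-142 + y(-12))²) = (8669 + 103948)/(-16066 + (-142 - 12)²) = 112617/(-16066 + (-154)²) = 112617/(-16066 + 23716) = 112617/7650 = 112617*(1/7650) = 12513/850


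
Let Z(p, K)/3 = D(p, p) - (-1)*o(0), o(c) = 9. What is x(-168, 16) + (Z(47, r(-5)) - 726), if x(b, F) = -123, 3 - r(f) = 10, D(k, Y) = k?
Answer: -681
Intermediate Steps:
r(f) = -7 (r(f) = 3 - 1*10 = 3 - 10 = -7)
Z(p, K) = 27 + 3*p (Z(p, K) = 3*(p - (-1)*9) = 3*(p - 1*(-9)) = 3*(p + 9) = 3*(9 + p) = 27 + 3*p)
x(-168, 16) + (Z(47, r(-5)) - 726) = -123 + ((27 + 3*47) - 726) = -123 + ((27 + 141) - 726) = -123 + (168 - 726) = -123 - 558 = -681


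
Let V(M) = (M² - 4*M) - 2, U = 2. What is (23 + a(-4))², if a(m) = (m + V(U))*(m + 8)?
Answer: 289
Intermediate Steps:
V(M) = -2 + M² - 4*M
a(m) = (-6 + m)*(8 + m) (a(m) = (m + (-2 + 2² - 4*2))*(m + 8) = (m + (-2 + 4 - 8))*(8 + m) = (m - 6)*(8 + m) = (-6 + m)*(8 + m))
(23 + a(-4))² = (23 + (-48 + (-4)² + 2*(-4)))² = (23 + (-48 + 16 - 8))² = (23 - 40)² = (-17)² = 289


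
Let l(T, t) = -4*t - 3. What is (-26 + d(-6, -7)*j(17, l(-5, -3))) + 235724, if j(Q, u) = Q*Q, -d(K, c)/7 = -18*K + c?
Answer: 31375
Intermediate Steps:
l(T, t) = -3 - 4*t
d(K, c) = -7*c + 126*K (d(K, c) = -7*(-18*K + c) = -7*(c - 18*K) = -7*c + 126*K)
j(Q, u) = Q²
(-26 + d(-6, -7)*j(17, l(-5, -3))) + 235724 = (-26 + (-7*(-7) + 126*(-6))*17²) + 235724 = (-26 + (49 - 756)*289) + 235724 = (-26 - 707*289) + 235724 = (-26 - 204323) + 235724 = -204349 + 235724 = 31375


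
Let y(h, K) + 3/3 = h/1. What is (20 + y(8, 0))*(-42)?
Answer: -1134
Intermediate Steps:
y(h, K) = -1 + h (y(h, K) = -1 + h/1 = -1 + h*1 = -1 + h)
(20 + y(8, 0))*(-42) = (20 + (-1 + 8))*(-42) = (20 + 7)*(-42) = 27*(-42) = -1134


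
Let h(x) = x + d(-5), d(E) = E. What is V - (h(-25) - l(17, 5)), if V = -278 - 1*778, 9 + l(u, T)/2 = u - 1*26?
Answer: -1062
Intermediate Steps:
l(u, T) = -70 + 2*u (l(u, T) = -18 + 2*(u - 1*26) = -18 + 2*(u - 26) = -18 + 2*(-26 + u) = -18 + (-52 + 2*u) = -70 + 2*u)
V = -1056 (V = -278 - 778 = -1056)
h(x) = -5 + x (h(x) = x - 5 = -5 + x)
V - (h(-25) - l(17, 5)) = -1056 - ((-5 - 25) - (-70 + 2*17)) = -1056 - (-30 - (-70 + 34)) = -1056 - (-30 - 1*(-36)) = -1056 - (-30 + 36) = -1056 - 1*6 = -1056 - 6 = -1062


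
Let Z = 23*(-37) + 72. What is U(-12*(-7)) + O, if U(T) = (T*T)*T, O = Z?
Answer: 591925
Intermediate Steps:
Z = -779 (Z = -851 + 72 = -779)
O = -779
U(T) = T³ (U(T) = T²*T = T³)
U(-12*(-7)) + O = (-12*(-7))³ - 779 = 84³ - 779 = 592704 - 779 = 591925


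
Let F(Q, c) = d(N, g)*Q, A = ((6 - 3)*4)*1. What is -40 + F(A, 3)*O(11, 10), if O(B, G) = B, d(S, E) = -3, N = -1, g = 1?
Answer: -436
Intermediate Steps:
A = 12 (A = (3*4)*1 = 12*1 = 12)
F(Q, c) = -3*Q
-40 + F(A, 3)*O(11, 10) = -40 - 3*12*11 = -40 - 36*11 = -40 - 396 = -436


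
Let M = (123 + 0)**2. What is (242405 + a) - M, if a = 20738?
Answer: 248014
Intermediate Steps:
M = 15129 (M = 123**2 = 15129)
(242405 + a) - M = (242405 + 20738) - 1*15129 = 263143 - 15129 = 248014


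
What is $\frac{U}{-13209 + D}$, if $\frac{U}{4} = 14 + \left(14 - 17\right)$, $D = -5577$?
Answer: $- \frac{22}{9393} \approx -0.0023422$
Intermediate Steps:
$U = 44$ ($U = 4 \left(14 + \left(14 - 17\right)\right) = 4 \left(14 - 3\right) = 4 \cdot 11 = 44$)
$\frac{U}{-13209 + D} = \frac{44}{-13209 - 5577} = \frac{44}{-18786} = 44 \left(- \frac{1}{18786}\right) = - \frac{22}{9393}$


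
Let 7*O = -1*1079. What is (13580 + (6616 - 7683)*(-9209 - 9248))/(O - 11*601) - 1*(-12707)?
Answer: 463802299/47356 ≈ 9794.0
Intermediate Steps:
O = -1079/7 (O = (-1*1079)/7 = (1/7)*(-1079) = -1079/7 ≈ -154.14)
(13580 + (6616 - 7683)*(-9209 - 9248))/(O - 11*601) - 1*(-12707) = (13580 + (6616 - 7683)*(-9209 - 9248))/(-1079/7 - 11*601) - 1*(-12707) = (13580 - 1067*(-18457))/(-1079/7 - 6611) + 12707 = (13580 + 19693619)/(-47356/7) + 12707 = 19707199*(-7/47356) + 12707 = -137950393/47356 + 12707 = 463802299/47356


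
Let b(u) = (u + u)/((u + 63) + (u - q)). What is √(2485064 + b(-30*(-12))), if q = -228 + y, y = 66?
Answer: 2*√273978390/21 ≈ 1576.4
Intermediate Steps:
q = -162 (q = -228 + 66 = -162)
b(u) = 2*u/(225 + 2*u) (b(u) = (u + u)/((u + 63) + (u - 1*(-162))) = (2*u)/((63 + u) + (u + 162)) = (2*u)/((63 + u) + (162 + u)) = (2*u)/(225 + 2*u) = 2*u/(225 + 2*u))
√(2485064 + b(-30*(-12))) = √(2485064 + 2*(-30*(-12))/(225 + 2*(-30*(-12)))) = √(2485064 + 2*360/(225 + 2*360)) = √(2485064 + 2*360/(225 + 720)) = √(2485064 + 2*360/945) = √(2485064 + 2*360*(1/945)) = √(2485064 + 16/21) = √(52186360/21) = 2*√273978390/21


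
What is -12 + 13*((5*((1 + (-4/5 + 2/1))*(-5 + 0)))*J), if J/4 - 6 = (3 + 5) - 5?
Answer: -25752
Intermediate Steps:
J = 36 (J = 24 + 4*((3 + 5) - 5) = 24 + 4*(8 - 5) = 24 + 4*3 = 24 + 12 = 36)
-12 + 13*((5*((1 + (-4/5 + 2/1))*(-5 + 0)))*J) = -12 + 13*((5*((1 + (-4/5 + 2/1))*(-5 + 0)))*36) = -12 + 13*((5*((1 + (-4*⅕ + 2*1))*(-5)))*36) = -12 + 13*((5*((1 + (-⅘ + 2))*(-5)))*36) = -12 + 13*((5*((1 + 6/5)*(-5)))*36) = -12 + 13*((5*((11/5)*(-5)))*36) = -12 + 13*((5*(-11))*36) = -12 + 13*(-55*36) = -12 + 13*(-1980) = -12 - 25740 = -25752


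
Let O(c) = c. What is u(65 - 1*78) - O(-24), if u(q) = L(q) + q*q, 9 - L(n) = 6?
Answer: 196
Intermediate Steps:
L(n) = 3 (L(n) = 9 - 1*6 = 9 - 6 = 3)
u(q) = 3 + q² (u(q) = 3 + q*q = 3 + q²)
u(65 - 1*78) - O(-24) = (3 + (65 - 1*78)²) - 1*(-24) = (3 + (65 - 78)²) + 24 = (3 + (-13)²) + 24 = (3 + 169) + 24 = 172 + 24 = 196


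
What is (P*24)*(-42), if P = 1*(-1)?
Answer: 1008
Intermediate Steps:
P = -1
(P*24)*(-42) = -1*24*(-42) = -24*(-42) = 1008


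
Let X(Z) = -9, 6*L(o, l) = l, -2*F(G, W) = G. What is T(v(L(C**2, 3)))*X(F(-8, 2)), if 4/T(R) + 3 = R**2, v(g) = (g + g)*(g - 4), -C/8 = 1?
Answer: -144/37 ≈ -3.8919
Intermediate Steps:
C = -8 (C = -8*1 = -8)
F(G, W) = -G/2
L(o, l) = l/6
v(g) = 2*g*(-4 + g) (v(g) = (2*g)*(-4 + g) = 2*g*(-4 + g))
T(R) = 4/(-3 + R**2)
T(v(L(C**2, 3)))*X(F(-8, 2)) = (4/(-3 + (2*((1/6)*3)*(-4 + (1/6)*3))**2))*(-9) = (4/(-3 + (2*(1/2)*(-4 + 1/2))**2))*(-9) = (4/(-3 + (2*(1/2)*(-7/2))**2))*(-9) = (4/(-3 + (-7/2)**2))*(-9) = (4/(-3 + 49/4))*(-9) = (4/(37/4))*(-9) = (4*(4/37))*(-9) = (16/37)*(-9) = -144/37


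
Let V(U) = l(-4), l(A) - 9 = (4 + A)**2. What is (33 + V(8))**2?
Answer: 1764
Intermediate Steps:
l(A) = 9 + (4 + A)**2
V(U) = 9 (V(U) = 9 + (4 - 4)**2 = 9 + 0**2 = 9 + 0 = 9)
(33 + V(8))**2 = (33 + 9)**2 = 42**2 = 1764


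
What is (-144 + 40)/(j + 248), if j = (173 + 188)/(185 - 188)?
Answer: -312/383 ≈ -0.81462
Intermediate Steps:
j = -361/3 (j = 361/(-3) = 361*(-⅓) = -361/3 ≈ -120.33)
(-144 + 40)/(j + 248) = (-144 + 40)/(-361/3 + 248) = -104/383/3 = -104*3/383 = -312/383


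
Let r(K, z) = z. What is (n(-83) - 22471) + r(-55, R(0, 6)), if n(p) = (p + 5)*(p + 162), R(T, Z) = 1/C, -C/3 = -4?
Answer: -343595/12 ≈ -28633.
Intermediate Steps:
C = 12 (C = -3*(-4) = 12)
R(T, Z) = 1/12
n(p) = (5 + p)*(162 + p)
(n(-83) - 22471) + r(-55, R(0, 6)) = ((810 + (-83)² + 167*(-83)) - 22471) + 1/12 = ((810 + 6889 - 13861) - 22471) + 1/12 = (-6162 - 22471) + 1/12 = -28633 + 1/12 = -343595/12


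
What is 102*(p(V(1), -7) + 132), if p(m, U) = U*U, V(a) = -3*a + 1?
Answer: 18462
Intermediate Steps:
V(a) = 1 - 3*a
p(m, U) = U²
102*(p(V(1), -7) + 132) = 102*((-7)² + 132) = 102*(49 + 132) = 102*181 = 18462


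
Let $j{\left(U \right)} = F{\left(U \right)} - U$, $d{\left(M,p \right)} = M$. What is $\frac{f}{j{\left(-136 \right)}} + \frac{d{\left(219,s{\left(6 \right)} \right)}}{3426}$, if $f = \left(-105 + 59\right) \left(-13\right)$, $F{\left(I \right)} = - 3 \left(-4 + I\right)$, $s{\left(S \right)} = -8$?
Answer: $\frac{90438}{79369} \approx 1.1395$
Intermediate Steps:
$F{\left(I \right)} = 12 - 3 I$
$j{\left(U \right)} = 12 - 4 U$ ($j{\left(U \right)} = \left(12 - 3 U\right) - U = 12 - 4 U$)
$f = 598$ ($f = \left(-46\right) \left(-13\right) = 598$)
$\frac{f}{j{\left(-136 \right)}} + \frac{d{\left(219,s{\left(6 \right)} \right)}}{3426} = \frac{598}{12 - -544} + \frac{219}{3426} = \frac{598}{12 + 544} + 219 \cdot \frac{1}{3426} = \frac{598}{556} + \frac{73}{1142} = 598 \cdot \frac{1}{556} + \frac{73}{1142} = \frac{299}{278} + \frac{73}{1142} = \frac{90438}{79369}$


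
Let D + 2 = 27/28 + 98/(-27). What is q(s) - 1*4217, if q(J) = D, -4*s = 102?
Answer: -3191579/756 ≈ -4221.7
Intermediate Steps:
D = -3527/756 (D = -2 + (27/28 + 98/(-27)) = -2 + (27*(1/28) + 98*(-1/27)) = -2 + (27/28 - 98/27) = -2 - 2015/756 = -3527/756 ≈ -4.6653)
s = -51/2 (s = -¼*102 = -51/2 ≈ -25.500)
q(J) = -3527/756
q(s) - 1*4217 = -3527/756 - 1*4217 = -3527/756 - 4217 = -3191579/756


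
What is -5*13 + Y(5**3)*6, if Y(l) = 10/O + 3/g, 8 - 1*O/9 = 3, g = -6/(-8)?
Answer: -119/3 ≈ -39.667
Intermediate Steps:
g = 3/4 (g = -6*(-1/8) = 3/4 ≈ 0.75000)
O = 45 (O = 72 - 9*3 = 72 - 27 = 45)
Y(l) = 38/9 (Y(l) = 10/45 + 3/(3/4) = 10*(1/45) + 3*(4/3) = 2/9 + 4 = 38/9)
-5*13 + Y(5**3)*6 = -5*13 + (38/9)*6 = -65 + 76/3 = -119/3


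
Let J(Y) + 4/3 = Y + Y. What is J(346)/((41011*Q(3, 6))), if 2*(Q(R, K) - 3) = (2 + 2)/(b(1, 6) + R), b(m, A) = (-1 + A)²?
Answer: 29008/5290419 ≈ 0.0054831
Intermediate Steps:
J(Y) = -4/3 + 2*Y (J(Y) = -4/3 + (Y + Y) = -4/3 + 2*Y)
Q(R, K) = 3 + 2/(25 + R) (Q(R, K) = 3 + ((2 + 2)/((-1 + 6)² + R))/2 = 3 + (4/(5² + R))/2 = 3 + (4/(25 + R))/2 = 3 + 2/(25 + R))
J(346)/((41011*Q(3, 6))) = (-4/3 + 2*346)/((41011*((77 + 3*3)/(25 + 3)))) = (-4/3 + 692)/((41011*((77 + 9)/28))) = 2072/(3*((41011*((1/28)*86)))) = 2072/(3*((41011*(43/14)))) = 2072/(3*(1763473/14)) = (2072/3)*(14/1763473) = 29008/5290419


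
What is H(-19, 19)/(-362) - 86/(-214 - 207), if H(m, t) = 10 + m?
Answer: 34921/152402 ≈ 0.22914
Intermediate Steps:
H(-19, 19)/(-362) - 86/(-214 - 207) = (10 - 19)/(-362) - 86/(-214 - 207) = -9*(-1/362) - 86/(-421) = 9/362 - 86*(-1/421) = 9/362 + 86/421 = 34921/152402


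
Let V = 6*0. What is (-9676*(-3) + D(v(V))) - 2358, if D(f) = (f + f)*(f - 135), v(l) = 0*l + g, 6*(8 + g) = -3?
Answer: 58219/2 ≈ 29110.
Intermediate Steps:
g = -17/2 (g = -8 + (⅙)*(-3) = -8 - ½ = -17/2 ≈ -8.5000)
V = 0
v(l) = -17/2 (v(l) = 0*l - 17/2 = 0 - 17/2 = -17/2)
D(f) = 2*f*(-135 + f) (D(f) = (2*f)*(-135 + f) = 2*f*(-135 + f))
(-9676*(-3) + D(v(V))) - 2358 = (-9676*(-3) + 2*(-17/2)*(-135 - 17/2)) - 2358 = (29028 + 2*(-17/2)*(-287/2)) - 2358 = (29028 + 4879/2) - 2358 = 62935/2 - 2358 = 58219/2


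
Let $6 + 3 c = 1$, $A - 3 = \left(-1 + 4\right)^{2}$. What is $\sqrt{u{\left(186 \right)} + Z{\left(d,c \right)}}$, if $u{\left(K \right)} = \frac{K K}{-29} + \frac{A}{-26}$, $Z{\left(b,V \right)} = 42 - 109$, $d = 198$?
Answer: $\frac{i \sqrt{179143237}}{377} \approx 35.503 i$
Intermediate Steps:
$A = 12$ ($A = 3 + \left(-1 + 4\right)^{2} = 3 + 3^{2} = 3 + 9 = 12$)
$c = - \frac{5}{3}$ ($c = -2 + \frac{1}{3} \cdot 1 = -2 + \frac{1}{3} = - \frac{5}{3} \approx -1.6667$)
$Z{\left(b,V \right)} = -67$
$u{\left(K \right)} = - \frac{6}{13} - \frac{K^{2}}{29}$ ($u{\left(K \right)} = \frac{K K}{-29} + \frac{12}{-26} = K^{2} \left(- \frac{1}{29}\right) + 12 \left(- \frac{1}{26}\right) = - \frac{K^{2}}{29} - \frac{6}{13} = - \frac{6}{13} - \frac{K^{2}}{29}$)
$\sqrt{u{\left(186 \right)} + Z{\left(d,c \right)}} = \sqrt{\left(- \frac{6}{13} - \frac{186^{2}}{29}\right) - 67} = \sqrt{\left(- \frac{6}{13} - \frac{34596}{29}\right) - 67} = \sqrt{- \frac{449922}{377} - 67} = \sqrt{- \frac{475181}{377}} = \frac{i \sqrt{179143237}}{377}$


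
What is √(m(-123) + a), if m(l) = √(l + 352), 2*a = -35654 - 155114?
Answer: √(-95384 + √229) ≈ 308.82*I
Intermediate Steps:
a = -95384 (a = (-35654 - 155114)/2 = (½)*(-190768) = -95384)
m(l) = √(352 + l)
√(m(-123) + a) = √(√(352 - 123) - 95384) = √(√229 - 95384) = √(-95384 + √229)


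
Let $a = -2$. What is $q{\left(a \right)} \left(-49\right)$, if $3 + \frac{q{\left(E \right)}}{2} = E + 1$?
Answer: $392$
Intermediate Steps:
$q{\left(E \right)} = -4 + 2 E$ ($q{\left(E \right)} = -6 + 2 \left(E + 1\right) = -6 + 2 \left(1 + E\right) = -6 + \left(2 + 2 E\right) = -4 + 2 E$)
$q{\left(a \right)} \left(-49\right) = \left(-4 + 2 \left(-2\right)\right) \left(-49\right) = \left(-4 - 4\right) \left(-49\right) = \left(-8\right) \left(-49\right) = 392$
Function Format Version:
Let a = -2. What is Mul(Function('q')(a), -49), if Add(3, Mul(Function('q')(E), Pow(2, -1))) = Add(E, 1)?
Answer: 392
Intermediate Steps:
Function('q')(E) = Add(-4, Mul(2, E)) (Function('q')(E) = Add(-6, Mul(2, Add(E, 1))) = Add(-6, Mul(2, Add(1, E))) = Add(-6, Add(2, Mul(2, E))) = Add(-4, Mul(2, E)))
Mul(Function('q')(a), -49) = Mul(Add(-4, Mul(2, -2)), -49) = Mul(Add(-4, -4), -49) = Mul(-8, -49) = 392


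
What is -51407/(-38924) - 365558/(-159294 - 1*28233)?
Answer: 23869180081/7299300948 ≈ 3.2701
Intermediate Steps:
-51407/(-38924) - 365558/(-159294 - 1*28233) = -51407*(-1/38924) - 365558/(-159294 - 28233) = 51407/38924 - 365558/(-187527) = 51407/38924 - 365558*(-1/187527) = 51407/38924 + 365558/187527 = 23869180081/7299300948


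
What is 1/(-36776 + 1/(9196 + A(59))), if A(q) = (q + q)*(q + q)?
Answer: -23120/850261119 ≈ -2.7192e-5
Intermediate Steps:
A(q) = 4*q² (A(q) = (2*q)*(2*q) = 4*q²)
1/(-36776 + 1/(9196 + A(59))) = 1/(-36776 + 1/(9196 + 4*59²)) = 1/(-36776 + 1/(9196 + 4*3481)) = 1/(-36776 + 1/(9196 + 13924)) = 1/(-36776 + 1/23120) = 1/(-850261119/23120) = -23120/850261119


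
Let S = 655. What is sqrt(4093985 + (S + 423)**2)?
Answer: 13*sqrt(31101) ≈ 2292.6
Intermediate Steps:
sqrt(4093985 + (S + 423)**2) = sqrt(4093985 + (655 + 423)**2) = sqrt(4093985 + 1078**2) = sqrt(4093985 + 1162084) = sqrt(5256069) = 13*sqrt(31101)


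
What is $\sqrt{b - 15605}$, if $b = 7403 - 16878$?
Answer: $2 i \sqrt{6270} \approx 158.37 i$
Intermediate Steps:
$b = -9475$ ($b = 7403 - 16878 = -9475$)
$\sqrt{b - 15605} = \sqrt{-9475 - 15605} = \sqrt{-25080} = 2 i \sqrt{6270}$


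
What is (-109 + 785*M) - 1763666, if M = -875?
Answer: -2450650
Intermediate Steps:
(-109 + 785*M) - 1763666 = (-109 + 785*(-875)) - 1763666 = (-109 - 686875) - 1763666 = -686984 - 1763666 = -2450650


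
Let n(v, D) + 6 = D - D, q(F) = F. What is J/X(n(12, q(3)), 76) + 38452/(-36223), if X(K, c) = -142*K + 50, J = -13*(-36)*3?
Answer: 735154/1485143 ≈ 0.49501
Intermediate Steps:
J = 1404 (J = 468*3 = 1404)
n(v, D) = -6 (n(v, D) = -6 + (D - D) = -6 + 0 = -6)
X(K, c) = 50 - 142*K
J/X(n(12, q(3)), 76) + 38452/(-36223) = 1404/(50 - 142*(-6)) + 38452/(-36223) = 1404/(50 + 852) + 38452*(-1/36223) = 1404/902 - 38452/36223 = 1404*(1/902) - 38452/36223 = 702/451 - 38452/36223 = 735154/1485143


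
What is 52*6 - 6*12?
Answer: 240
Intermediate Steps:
52*6 - 6*12 = 312 - 72 = 240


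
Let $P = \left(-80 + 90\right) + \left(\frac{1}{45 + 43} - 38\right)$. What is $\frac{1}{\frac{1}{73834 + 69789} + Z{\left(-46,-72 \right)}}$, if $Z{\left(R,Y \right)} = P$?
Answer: $- \frac{12638824}{353743361} \approx -0.035729$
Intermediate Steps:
$P = - \frac{2463}{88}$ ($P = 10 - \left(38 - \frac{1}{88}\right) = 10 + \left(\frac{1}{88} - 38\right) = 10 - \frac{3343}{88} = - \frac{2463}{88} \approx -27.989$)
$Z{\left(R,Y \right)} = - \frac{2463}{88}$
$\frac{1}{\frac{1}{73834 + 69789} + Z{\left(-46,-72 \right)}} = \frac{1}{\frac{1}{73834 + 69789} - \frac{2463}{88}} = \frac{1}{\frac{1}{143623} - \frac{2463}{88}} = \frac{1}{- \frac{353743361}{12638824}} = - \frac{12638824}{353743361}$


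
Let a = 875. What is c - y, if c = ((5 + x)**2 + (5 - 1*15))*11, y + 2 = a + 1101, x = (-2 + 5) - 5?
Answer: -1985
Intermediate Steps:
x = -2 (x = 3 - 5 = -2)
y = 1974 (y = -2 + (875 + 1101) = -2 + 1976 = 1974)
c = -11 (c = ((5 - 2)**2 + (5 - 1*15))*11 = (3**2 + (5 - 15))*11 = (9 - 10)*11 = -1*11 = -11)
c - y = -11 - 1*1974 = -11 - 1974 = -1985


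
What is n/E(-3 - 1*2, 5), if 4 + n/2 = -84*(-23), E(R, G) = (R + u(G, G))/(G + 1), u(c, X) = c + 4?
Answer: 5784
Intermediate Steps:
u(c, X) = 4 + c
E(R, G) = (4 + G + R)/(1 + G) (E(R, G) = (R + (4 + G))/(G + 1) = (4 + G + R)/(1 + G))
n = 3856 (n = -8 + 2*(-84*(-23)) = -8 + 2*1932 = -8 + 3864 = 3856)
n/E(-3 - 1*2, 5) = 3856/((4 + 5 + (-3 - 1*2))/(1 + 5)) = 3856/((4 + 5 + (-3 - 2))/6) = 3856/((4 + 5 - 5)/6) = 3856/((1/6)*4) = 3856/(2/3) = (3/2)*3856 = 5784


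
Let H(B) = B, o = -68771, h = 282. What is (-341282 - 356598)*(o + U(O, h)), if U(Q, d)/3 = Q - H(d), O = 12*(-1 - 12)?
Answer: 48910919800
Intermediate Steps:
O = -156 (O = 12*(-13) = -156)
U(Q, d) = -3*d + 3*Q (U(Q, d) = 3*(Q - d) = -3*d + 3*Q)
(-341282 - 356598)*(o + U(O, h)) = (-341282 - 356598)*(-68771 + (-3*282 + 3*(-156))) = -697880*(-68771 + (-846 - 468)) = -697880*(-68771 - 1314) = -697880*(-70085) = 48910919800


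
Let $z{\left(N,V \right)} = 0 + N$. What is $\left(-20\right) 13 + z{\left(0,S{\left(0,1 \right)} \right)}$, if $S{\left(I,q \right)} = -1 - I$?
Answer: $-260$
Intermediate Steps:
$z{\left(N,V \right)} = N$
$\left(-20\right) 13 + z{\left(0,S{\left(0,1 \right)} \right)} = \left(-20\right) 13 + 0 = -260 + 0 = -260$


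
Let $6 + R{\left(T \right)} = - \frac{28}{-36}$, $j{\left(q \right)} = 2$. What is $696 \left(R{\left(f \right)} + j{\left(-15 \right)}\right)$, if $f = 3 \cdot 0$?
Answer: $- \frac{6728}{3} \approx -2242.7$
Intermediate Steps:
$f = 0$
$R{\left(T \right)} = - \frac{47}{9}$ ($R{\left(T \right)} = -6 - \frac{28}{-36} = -6 - - \frac{7}{9} = -6 + \frac{7}{9} = - \frac{47}{9}$)
$696 \left(R{\left(f \right)} + j{\left(-15 \right)}\right) = 696 \left(- \frac{47}{9} + 2\right) = 696 \left(- \frac{29}{9}\right) = - \frac{6728}{3}$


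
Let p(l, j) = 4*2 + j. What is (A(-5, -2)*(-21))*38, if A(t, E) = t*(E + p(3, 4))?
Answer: 39900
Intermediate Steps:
p(l, j) = 8 + j
A(t, E) = t*(12 + E) (A(t, E) = t*(E + (8 + 4)) = t*(E + 12) = t*(12 + E))
(A(-5, -2)*(-21))*38 = (-5*(12 - 2)*(-21))*38 = (-5*10*(-21))*38 = -50*(-21)*38 = 1050*38 = 39900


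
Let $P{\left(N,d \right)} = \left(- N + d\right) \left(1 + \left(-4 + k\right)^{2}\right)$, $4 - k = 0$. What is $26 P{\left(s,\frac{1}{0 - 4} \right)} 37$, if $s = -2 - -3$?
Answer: $- \frac{2405}{2} \approx -1202.5$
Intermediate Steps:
$k = 4$ ($k = 4 - 0 = 4 + 0 = 4$)
$s = 1$ ($s = -2 + 3 = 1$)
$P{\left(N,d \right)} = d - N$ ($P{\left(N,d \right)} = \left(- N + d\right) \left(1 + \left(-4 + 4\right)^{2}\right) = \left(d - N\right) \left(1 + 0^{2}\right) = \left(d - N\right) \left(1 + 0\right) = \left(d - N\right) 1 = d - N$)
$26 P{\left(s,\frac{1}{0 - 4} \right)} 37 = 26 \left(\frac{1}{0 - 4} - 1\right) 37 = 26 \left(\frac{1}{-4} - 1\right) 37 = 26 \left(- \frac{1}{4} - 1\right) 37 = 26 \left(- \frac{5}{4}\right) 37 = \left(- \frac{65}{2}\right) 37 = - \frac{2405}{2}$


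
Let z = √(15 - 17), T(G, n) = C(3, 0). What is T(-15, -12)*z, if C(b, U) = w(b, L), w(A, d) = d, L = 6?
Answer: 6*I*√2 ≈ 8.4853*I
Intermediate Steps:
C(b, U) = 6
T(G, n) = 6
z = I*√2 (z = √(-2) = I*√2 ≈ 1.4142*I)
T(-15, -12)*z = 6*(I*√2) = 6*I*√2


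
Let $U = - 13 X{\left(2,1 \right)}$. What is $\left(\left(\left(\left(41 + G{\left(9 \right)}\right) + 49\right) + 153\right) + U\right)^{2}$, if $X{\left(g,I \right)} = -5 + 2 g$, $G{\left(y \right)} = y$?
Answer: $70225$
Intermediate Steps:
$U = 13$ ($U = - 13 \left(-5 + 2 \cdot 2\right) = - 13 \left(-5 + 4\right) = \left(-13\right) \left(-1\right) = 13$)
$\left(\left(\left(\left(41 + G{\left(9 \right)}\right) + 49\right) + 153\right) + U\right)^{2} = \left(\left(\left(\left(41 + 9\right) + 49\right) + 153\right) + 13\right)^{2} = \left(\left(\left(50 + 49\right) + 153\right) + 13\right)^{2} = \left(\left(99 + 153\right) + 13\right)^{2} = \left(252 + 13\right)^{2} = 265^{2} = 70225$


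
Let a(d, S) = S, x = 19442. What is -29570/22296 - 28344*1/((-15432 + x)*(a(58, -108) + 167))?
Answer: -1906981031/1318752660 ≈ -1.4460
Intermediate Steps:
-29570/22296 - 28344*1/((-15432 + x)*(a(58, -108) + 167)) = -29570/22296 - 28344*1/((-15432 + 19442)*(-108 + 167)) = -29570*1/22296 - 28344/(59*4010) = -14785/11148 - 28344/236590 = -14785/11148 - 28344*1/236590 = -14785/11148 - 14172/118295 = -1906981031/1318752660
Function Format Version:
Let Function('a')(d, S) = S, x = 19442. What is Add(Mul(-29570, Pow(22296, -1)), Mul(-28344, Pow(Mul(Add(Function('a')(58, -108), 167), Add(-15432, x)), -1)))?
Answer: Rational(-1906981031, 1318752660) ≈ -1.4460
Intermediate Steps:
Add(Mul(-29570, Pow(22296, -1)), Mul(-28344, Pow(Mul(Add(Function('a')(58, -108), 167), Add(-15432, x)), -1))) = Add(Mul(-29570, Pow(22296, -1)), Mul(-28344, Pow(Mul(Add(-108, 167), Add(-15432, 19442)), -1))) = Add(Mul(-29570, Rational(1, 22296)), Mul(-28344, Pow(Mul(59, 4010), -1))) = Add(Rational(-14785, 11148), Mul(-28344, Pow(236590, -1))) = Add(Rational(-14785, 11148), Mul(-28344, Rational(1, 236590))) = Add(Rational(-14785, 11148), Rational(-14172, 118295)) = Rational(-1906981031, 1318752660)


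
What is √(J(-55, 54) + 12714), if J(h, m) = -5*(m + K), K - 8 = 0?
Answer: 2*√3101 ≈ 111.37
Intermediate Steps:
K = 8 (K = 8 + 0 = 8)
J(h, m) = -40 - 5*m (J(h, m) = -5*(m + 8) = -5*(8 + m) = -40 - 5*m)
√(J(-55, 54) + 12714) = √((-40 - 5*54) + 12714) = √((-40 - 270) + 12714) = √(-310 + 12714) = √12404 = 2*√3101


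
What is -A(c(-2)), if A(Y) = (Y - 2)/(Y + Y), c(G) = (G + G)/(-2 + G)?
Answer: 1/2 ≈ 0.50000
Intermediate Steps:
c(G) = 2*G/(-2 + G) (c(G) = (2*G)/(-2 + G) = 2*G/(-2 + G))
A(Y) = (-2 + Y)/(2*Y) (A(Y) = (-2 + Y)/((2*Y)) = (-2 + Y)*(1/(2*Y)) = (-2 + Y)/(2*Y))
-A(c(-2)) = -(-2 + 2*(-2)/(-2 - 2))/(2*(2*(-2)/(-2 - 2))) = -(-2 + 2*(-2)/(-4))/(2*(2*(-2)/(-4))) = -(-2 + 2*(-2)*(-1/4))/(2*(2*(-2)*(-1/4))) = -(-2 + 1)/(2*1) = -(-1)/2 = -1*(-1/2) = 1/2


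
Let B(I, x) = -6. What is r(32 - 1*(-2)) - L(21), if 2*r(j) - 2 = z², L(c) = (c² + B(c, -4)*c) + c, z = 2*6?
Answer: -263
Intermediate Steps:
z = 12
L(c) = c² - 5*c (L(c) = (c² - 6*c) + c = c² - 5*c)
r(j) = 73 (r(j) = 1 + (½)*12² = 1 + (½)*144 = 1 + 72 = 73)
r(32 - 1*(-2)) - L(21) = 73 - 21*(-5 + 21) = 73 - 21*16 = 73 - 1*336 = 73 - 336 = -263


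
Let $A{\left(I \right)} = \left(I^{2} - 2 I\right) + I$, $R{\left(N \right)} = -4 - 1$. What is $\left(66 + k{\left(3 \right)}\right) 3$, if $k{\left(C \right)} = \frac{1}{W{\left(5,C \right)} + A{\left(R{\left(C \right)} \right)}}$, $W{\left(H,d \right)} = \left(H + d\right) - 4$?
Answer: $\frac{6735}{34} \approx 198.09$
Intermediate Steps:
$R{\left(N \right)} = -5$
$W{\left(H,d \right)} = -4 + H + d$
$A{\left(I \right)} = I^{2} - I$
$k{\left(C \right)} = \frac{1}{31 + C}$ ($k{\left(C \right)} = \frac{1}{\left(-4 + 5 + C\right) - 5 \left(-1 - 5\right)} = \frac{1}{\left(1 + C\right) - -30} = \frac{1}{\left(1 + C\right) + 30} = \frac{1}{31 + C}$)
$\left(66 + k{\left(3 \right)}\right) 3 = \left(66 + \frac{1}{31 + 3}\right) 3 = \left(66 + \frac{1}{34}\right) 3 = \frac{2245}{34} \cdot 3 = \frac{6735}{34}$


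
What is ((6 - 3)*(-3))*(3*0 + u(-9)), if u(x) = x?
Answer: 81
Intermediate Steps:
((6 - 3)*(-3))*(3*0 + u(-9)) = ((6 - 3)*(-3))*(3*0 - 9) = (3*(-3))*(0 - 9) = -9*(-9) = 81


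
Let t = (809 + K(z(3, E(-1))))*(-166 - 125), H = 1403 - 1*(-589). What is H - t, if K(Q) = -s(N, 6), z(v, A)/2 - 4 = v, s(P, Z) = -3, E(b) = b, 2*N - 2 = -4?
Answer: 238284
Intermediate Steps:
N = -1 (N = 1 + (1/2)*(-4) = 1 - 2 = -1)
z(v, A) = 8 + 2*v
K(Q) = 3 (K(Q) = -1*(-3) = 3)
H = 1992 (H = 1403 + 589 = 1992)
t = -236292 (t = (809 + 3)*(-166 - 125) = 812*(-291) = -236292)
H - t = 1992 - 1*(-236292) = 1992 + 236292 = 238284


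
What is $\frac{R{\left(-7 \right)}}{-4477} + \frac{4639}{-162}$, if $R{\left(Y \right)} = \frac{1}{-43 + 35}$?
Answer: $- \frac{83075131}{2901096} \approx -28.636$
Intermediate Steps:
$R{\left(Y \right)} = - \frac{1}{8}$ ($R{\left(Y \right)} = \frac{1}{-8} = - \frac{1}{8}$)
$\frac{R{\left(-7 \right)}}{-4477} + \frac{4639}{-162} = - \frac{1}{8 \left(-4477\right)} + \frac{4639}{-162} = \left(- \frac{1}{8}\right) \left(- \frac{1}{4477}\right) + 4639 \left(- \frac{1}{162}\right) = \frac{1}{35816} - \frac{4639}{162} = - \frac{83075131}{2901096}$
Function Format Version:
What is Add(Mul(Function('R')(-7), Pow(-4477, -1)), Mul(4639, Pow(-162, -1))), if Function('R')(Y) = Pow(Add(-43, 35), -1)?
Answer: Rational(-83075131, 2901096) ≈ -28.636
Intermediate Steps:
Function('R')(Y) = Rational(-1, 8) (Function('R')(Y) = Pow(-8, -1) = Rational(-1, 8))
Add(Mul(Function('R')(-7), Pow(-4477, -1)), Mul(4639, Pow(-162, -1))) = Add(Mul(Rational(-1, 8), Pow(-4477, -1)), Mul(4639, Pow(-162, -1))) = Add(Mul(Rational(-1, 8), Rational(-1, 4477)), Mul(4639, Rational(-1, 162))) = Add(Rational(1, 35816), Rational(-4639, 162)) = Rational(-83075131, 2901096)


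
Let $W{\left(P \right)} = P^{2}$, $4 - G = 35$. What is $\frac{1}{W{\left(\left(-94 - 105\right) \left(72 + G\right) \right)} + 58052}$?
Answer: $\frac{1}{66627333} \approx 1.5009 \cdot 10^{-8}$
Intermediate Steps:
$G = -31$ ($G = 4 - 35 = -31$)
$\frac{1}{W{\left(\left(-94 - 105\right) \left(72 + G\right) \right)} + 58052} = \frac{1}{\left(\left(-94 - 105\right) \left(72 - 31\right)\right)^{2} + 58052} = \frac{1}{\left(\left(-199\right) 41\right)^{2} + 58052} = \frac{1}{\left(-8159\right)^{2} + 58052} = \frac{1}{66569281 + 58052} = \frac{1}{66627333}$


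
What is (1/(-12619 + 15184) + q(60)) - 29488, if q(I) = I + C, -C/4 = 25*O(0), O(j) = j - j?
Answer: -75482819/2565 ≈ -29428.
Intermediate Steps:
O(j) = 0
C = 0 (C = -100*0 = -4*0 = 0)
q(I) = I (q(I) = I + 0 = I)
(1/(-12619 + 15184) + q(60)) - 29488 = (1/(-12619 + 15184) + 60) - 29488 = (1/2565 + 60) - 29488 = 153901/2565 - 29488 = -75482819/2565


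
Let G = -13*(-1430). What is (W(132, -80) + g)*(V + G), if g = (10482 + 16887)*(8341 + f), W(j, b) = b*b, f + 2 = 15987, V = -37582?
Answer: -12644582908448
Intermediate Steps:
f = 15985 (f = -2 + 15987 = 15985)
W(j, b) = b²
g = 665778294 (g = (10482 + 16887)*(8341 + 15985) = 27369*24326 = 665778294)
G = 18590
(W(132, -80) + g)*(V + G) = ((-80)² + 665778294)*(-37582 + 18590) = (6400 + 665778294)*(-18992) = 665784694*(-18992) = -12644582908448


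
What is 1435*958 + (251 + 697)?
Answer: 1375678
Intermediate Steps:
1435*958 + (251 + 697) = 1374730 + 948 = 1375678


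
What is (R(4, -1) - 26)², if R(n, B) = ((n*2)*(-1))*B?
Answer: 324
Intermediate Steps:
R(n, B) = -2*B*n (R(n, B) = ((2*n)*(-1))*B = (-2*n)*B = -2*B*n)
(R(4, -1) - 26)² = (-2*(-1)*4 - 26)² = (8 - 26)² = (-18)² = 324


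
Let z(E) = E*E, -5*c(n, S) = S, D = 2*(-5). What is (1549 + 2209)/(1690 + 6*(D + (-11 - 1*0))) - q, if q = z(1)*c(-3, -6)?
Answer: 4703/3910 ≈ 1.2028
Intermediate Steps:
D = -10
c(n, S) = -S/5
z(E) = E**2
q = 6/5 (q = 1**2*(-1/5*(-6)) = 1*(6/5) = 6/5 ≈ 1.2000)
(1549 + 2209)/(1690 + 6*(D + (-11 - 1*0))) - q = (1549 + 2209)/(1690 + 6*(-10 + (-11 - 1*0))) - 1*6/5 = 3758/(1690 + 6*(-10 + (-11 + 0))) - 6/5 = 3758/(1690 + 6*(-10 - 11)) - 6/5 = 3758/(1690 + 6*(-21)) - 6/5 = 3758/(1690 - 126) - 6/5 = 3758/1564 - 6/5 = 3758*(1/1564) - 6/5 = 1879/782 - 6/5 = 4703/3910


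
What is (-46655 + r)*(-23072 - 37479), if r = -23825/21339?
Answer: 60284264973370/21339 ≈ 2.8251e+9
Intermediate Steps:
r = -23825/21339 (r = -23825*1/21339 = -23825/21339 ≈ -1.1165)
(-46655 + r)*(-23072 - 37479) = (-46655 - 23825/21339)*(-23072 - 37479) = -995594870/21339*(-60551) = 60284264973370/21339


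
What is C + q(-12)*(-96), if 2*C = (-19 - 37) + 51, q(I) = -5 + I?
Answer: 3259/2 ≈ 1629.5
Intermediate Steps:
C = -5/2 (C = ((-19 - 37) + 51)/2 = (-56 + 51)/2 = (1/2)*(-5) = -5/2 ≈ -2.5000)
C + q(-12)*(-96) = -5/2 + (-5 - 12)*(-96) = -5/2 - 17*(-96) = -5/2 + 1632 = 3259/2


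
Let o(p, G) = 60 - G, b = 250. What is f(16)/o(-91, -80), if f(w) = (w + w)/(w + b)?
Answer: 4/4655 ≈ 0.00085929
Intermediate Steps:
f(w) = 2*w/(250 + w) (f(w) = (w + w)/(w + 250) = (2*w)/(250 + w) = 2*w/(250 + w))
f(16)/o(-91, -80) = (2*16/(250 + 16))/(60 - 1*(-80)) = (2*16/266)/(60 + 80) = (2*16*(1/266))/140 = (16/133)*(1/140) = 4/4655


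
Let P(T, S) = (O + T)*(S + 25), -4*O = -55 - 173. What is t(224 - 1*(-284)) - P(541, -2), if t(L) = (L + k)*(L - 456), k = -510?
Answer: -13858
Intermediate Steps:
O = 57 (O = -(-55 - 173)/4 = -¼*(-228) = 57)
t(L) = (-510 + L)*(-456 + L) (t(L) = (L - 510)*(L - 456) = (-510 + L)*(-456 + L))
P(T, S) = (25 + S)*(57 + T) (P(T, S) = (57 + T)*(S + 25) = (57 + T)*(25 + S) = (25 + S)*(57 + T))
t(224 - 1*(-284)) - P(541, -2) = (232560 + (224 - 1*(-284))² - 966*(224 - 1*(-284))) - (1425 + 25*541 + 57*(-2) - 2*541) = (232560 + (224 + 284)² - 966*(224 + 284)) - (1425 + 13525 - 114 - 1082) = (232560 + 508² - 966*508) - 1*13754 = (232560 + 258064 - 490728) - 13754 = -104 - 13754 = -13858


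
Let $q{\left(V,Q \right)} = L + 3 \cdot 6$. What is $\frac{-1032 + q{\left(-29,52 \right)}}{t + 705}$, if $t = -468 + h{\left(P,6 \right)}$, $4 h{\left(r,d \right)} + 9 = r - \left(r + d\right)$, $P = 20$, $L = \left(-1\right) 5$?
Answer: $- \frac{4076}{933} \approx -4.3687$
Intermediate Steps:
$L = -5$
$q{\left(V,Q \right)} = 13$ ($q{\left(V,Q \right)} = -5 + 3 \cdot 6 = -5 + 18 = 13$)
$h{\left(r,d \right)} = - \frac{9}{4} - \frac{d}{4}$ ($h{\left(r,d \right)} = - \frac{9}{4} + \frac{r - \left(r + d\right)}{4} = - \frac{9}{4} + \frac{r - \left(d + r\right)}{4} = - \frac{9}{4} + \frac{\left(-1\right) d}{4} = - \frac{9}{4} - \frac{d}{4}$)
$t = - \frac{1887}{4}$ ($t = -468 - \frac{15}{4} = - \frac{1887}{4} \approx -471.75$)
$\frac{-1032 + q{\left(-29,52 \right)}}{t + 705} = \frac{-1032 + 13}{- \frac{1887}{4} + 705} = - \frac{1019}{\frac{933}{4}} = \left(-1019\right) \frac{4}{933} = - \frac{4076}{933}$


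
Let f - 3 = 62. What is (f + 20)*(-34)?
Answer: -2890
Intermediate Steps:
f = 65 (f = 3 + 62 = 65)
(f + 20)*(-34) = (65 + 20)*(-34) = 85*(-34) = -2890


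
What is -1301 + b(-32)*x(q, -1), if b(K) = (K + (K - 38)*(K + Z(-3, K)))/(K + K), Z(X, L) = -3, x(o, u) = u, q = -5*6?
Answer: -40423/32 ≈ -1263.2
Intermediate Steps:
q = -30
b(K) = (K + (-38 + K)*(-3 + K))/(2*K) (b(K) = (K + (K - 38)*(K - 3))/(K + K) = (K + (-38 + K)*(-3 + K))/((2*K)) = (K + (-38 + K)*(-3 + K))*(1/(2*K)) = (K + (-38 + K)*(-3 + K))/(2*K))
-1301 + b(-32)*x(q, -1) = -1301 + (-20 + (1/2)*(-32) + 57/(-32))*(-1) = -1301 + (-20 - 16 + 57*(-1/32))*(-1) = -1301 + (-20 - 16 - 57/32)*(-1) = -1301 - 1209/32*(-1) = -1301 + 1209/32 = -40423/32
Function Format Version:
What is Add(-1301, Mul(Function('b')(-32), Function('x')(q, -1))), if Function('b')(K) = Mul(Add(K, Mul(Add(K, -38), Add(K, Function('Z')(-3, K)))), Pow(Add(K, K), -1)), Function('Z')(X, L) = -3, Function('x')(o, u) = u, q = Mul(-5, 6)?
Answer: Rational(-40423, 32) ≈ -1263.2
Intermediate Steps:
q = -30
Function('b')(K) = Mul(Rational(1, 2), Pow(K, -1), Add(K, Mul(Add(-38, K), Add(-3, K)))) (Function('b')(K) = Mul(Add(K, Mul(Add(K, -38), Add(K, -3))), Pow(Add(K, K), -1)) = Mul(Add(K, Mul(Add(-38, K), Add(-3, K))), Pow(Mul(2, K), -1)) = Mul(Add(K, Mul(Add(-38, K), Add(-3, K))), Mul(Rational(1, 2), Pow(K, -1))) = Mul(Rational(1, 2), Pow(K, -1), Add(K, Mul(Add(-38, K), Add(-3, K)))))
Add(-1301, Mul(Function('b')(-32), Function('x')(q, -1))) = Add(-1301, Mul(Add(-20, Mul(Rational(1, 2), -32), Mul(57, Pow(-32, -1))), -1)) = Add(-1301, Mul(Add(-20, -16, Mul(57, Rational(-1, 32))), -1)) = Add(-1301, Mul(Add(-20, -16, Rational(-57, 32)), -1)) = Add(-1301, Mul(Rational(-1209, 32), -1)) = Add(-1301, Rational(1209, 32)) = Rational(-40423, 32)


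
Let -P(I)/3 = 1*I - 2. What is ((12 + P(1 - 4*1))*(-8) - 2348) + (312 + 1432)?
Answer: -820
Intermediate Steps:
P(I) = 6 - 3*I (P(I) = -3*(1*I - 2) = -3*(I - 2) = -3*(-2 + I) = 6 - 3*I)
((12 + P(1 - 4*1))*(-8) - 2348) + (312 + 1432) = ((12 + (6 - 3*(1 - 4*1)))*(-8) - 2348) + (312 + 1432) = ((12 + (6 - 3*(1 - 4)))*(-8) - 2348) + 1744 = ((12 + (6 - 3*(-3)))*(-8) - 2348) + 1744 = ((12 + (6 + 9))*(-8) - 2348) + 1744 = ((12 + 15)*(-8) - 2348) + 1744 = (27*(-8) - 2348) + 1744 = (-216 - 2348) + 1744 = -2564 + 1744 = -820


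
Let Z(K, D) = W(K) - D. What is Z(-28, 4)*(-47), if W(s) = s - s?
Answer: 188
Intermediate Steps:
W(s) = 0
Z(K, D) = -D (Z(K, D) = 0 - D = -D)
Z(-28, 4)*(-47) = -1*4*(-47) = -4*(-47) = 188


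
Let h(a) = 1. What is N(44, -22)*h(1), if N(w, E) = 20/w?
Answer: 5/11 ≈ 0.45455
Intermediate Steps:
N(44, -22)*h(1) = (20/44)*1 = (20*(1/44))*1 = (5/11)*1 = 5/11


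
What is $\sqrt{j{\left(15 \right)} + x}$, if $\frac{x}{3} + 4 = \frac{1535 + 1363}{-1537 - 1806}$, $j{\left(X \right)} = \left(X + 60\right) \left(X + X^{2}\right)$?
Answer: $\frac{\sqrt{200998510170}}{3343} \approx 134.11$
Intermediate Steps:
$j{\left(X \right)} = \left(60 + X\right) \left(X + X^{2}\right)$
$x = - \frac{48810}{3343}$ ($x = -12 + 3 \frac{1535 + 1363}{-1537 - 1806} = -12 + 3 \frac{2898}{-3343} = -12 + 3 \cdot 2898 \left(- \frac{1}{3343}\right) = -12 + 3 \left(- \frac{2898}{3343}\right) = -12 - \frac{8694}{3343} = - \frac{48810}{3343} \approx -14.601$)
$\sqrt{j{\left(15 \right)} + x} = \sqrt{15 \left(60 + 15^{2} + 61 \cdot 15\right) - \frac{48810}{3343}} = \sqrt{15 \left(60 + 225 + 915\right) - \frac{48810}{3343}} = \sqrt{15 \cdot 1200 - \frac{48810}{3343}} = \sqrt{18000 - \frac{48810}{3343}} = \sqrt{\frac{60125190}{3343}} = \frac{\sqrt{200998510170}}{3343}$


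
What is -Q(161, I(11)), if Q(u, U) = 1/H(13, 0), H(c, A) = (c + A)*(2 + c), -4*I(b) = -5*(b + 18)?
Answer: -1/195 ≈ -0.0051282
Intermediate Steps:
I(b) = 45/2 + 5*b/4 (I(b) = -(-5)*(b + 18)/4 = -(-5)*(18 + b)/4 = -(-90 - 5*b)/4 = 45/2 + 5*b/4)
H(c, A) = (2 + c)*(A + c) (H(c, A) = (A + c)*(2 + c) = (2 + c)*(A + c))
Q(u, U) = 1/195 (Q(u, U) = 1/(13² + 2*0 + 2*13 + 0*13) = 1/(169 + 0 + 26 + 0) = 1/195)
-Q(161, I(11)) = -1*1/195 = -1/195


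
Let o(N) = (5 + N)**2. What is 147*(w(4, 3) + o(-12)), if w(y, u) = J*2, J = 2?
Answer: 7791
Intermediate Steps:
w(y, u) = 4 (w(y, u) = 2*2 = 4)
147*(w(4, 3) + o(-12)) = 147*(4 + (5 - 12)**2) = 147*(4 + (-7)**2) = 147*(4 + 49) = 147*53 = 7791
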